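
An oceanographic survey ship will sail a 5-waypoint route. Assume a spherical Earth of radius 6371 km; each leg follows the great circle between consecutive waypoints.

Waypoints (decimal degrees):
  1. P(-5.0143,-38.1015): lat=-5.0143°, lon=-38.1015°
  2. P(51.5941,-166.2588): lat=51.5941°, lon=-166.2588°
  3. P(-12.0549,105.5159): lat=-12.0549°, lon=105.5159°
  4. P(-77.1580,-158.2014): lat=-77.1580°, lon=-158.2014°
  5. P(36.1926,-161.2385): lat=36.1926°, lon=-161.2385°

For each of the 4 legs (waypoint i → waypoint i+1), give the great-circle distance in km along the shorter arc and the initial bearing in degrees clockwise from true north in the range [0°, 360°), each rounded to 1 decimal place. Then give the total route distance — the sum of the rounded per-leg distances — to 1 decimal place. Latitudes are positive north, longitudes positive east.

Leg 1: φ1=-0.0875160, φ2=0.9004869, Δφ=0.9880030, Δλ=-2.2367668 rad; a=sin²(Δφ/2)+cosφ1·cosφ2·sin²(Δλ/2)=0.7254163710; c=2·atan2(√a, √(1-a))=2.038494377; dist=6371·c=12987.248 ≈ 12987.2 km; running total=12987.2 km
Leg 1 bearing: y=sinΔλ·cosφ2=-0.48848285, x=cosφ1·sinφ2-sinφ1·cosφ2·cosΔλ=0.74708389; θ=atan2(y, x)=-33.1788° <0 so +360° → 326.8212° ≈ 326.8°
Leg 2: φ1=0.9004869, φ2=-0.2103977, Δφ=-1.1108846, Δλ=4.7433633 rad; a=sin²(Δφ/2)+cosφ1·cosφ2·sin²(Δλ/2)=0.5724226483; c=2·atan2(√a, √(1-a))=1.716152945; dist=6371·c=10933.610 ≈ 10933.6 km; running total=23920.8 km
Leg 2 bearing: y=sinΔλ·cosφ2=-0.97747884, x=cosφ1·sinφ2-sinφ1·cosφ2·cosΔλ=-0.15347622; θ=atan2(y, x)=-98.9233° <0 so +360° → 261.0767° ≈ 261.1°
Leg 3: φ1=-0.2103977, φ2=-1.3466611, Δφ=-1.1362634, Δλ=-4.6027352 rad; a=sin²(Δφ/2)+cosφ1·cosφ2·sin²(Δλ/2)=0.4100809906; c=2·atan2(√a, √(1-a))=1.389974544; dist=6371·c=8855.528 ≈ 8855.5 km; running total=32776.3 km
Leg 3 bearing: y=sinΔλ·cosφ2=0.22092836, x=cosφ1·sinφ2-sinφ1·cosφ2·cosΔλ=-0.95856609; θ=atan2(y, x)=167.0212° ≈ 167.0°
Leg 4: φ1=-1.3466611, φ2=0.6316800, Δφ=1.9783412, Δλ=-0.0530074 rad; a=sin²(Δφ/2)+cosφ1·cosφ2·sin²(Δλ/2)=0.6983042024; c=2·atan2(√a, √(1-a))=1.978615614; dist=6371·c=12605.760 ≈ 12605.8 km; running total=45382.1 km
Leg 4 bearing: y=sinΔλ·cosφ2=-0.04275888, x=cosφ1·sinφ2-sinφ1·cosφ2·cosΔλ=0.91699152; θ=atan2(y, x)=-2.6697° <0 so +360° → 357.3303° ≈ 357.3°

Leg 1: dist=12987.2 km, bearing=326.8°
Leg 2: dist=10933.6 km, bearing=261.1°
Leg 3: dist=8855.5 km, bearing=167.0°
Leg 4: dist=12605.8 km, bearing=357.3°
Total: 45382.1 km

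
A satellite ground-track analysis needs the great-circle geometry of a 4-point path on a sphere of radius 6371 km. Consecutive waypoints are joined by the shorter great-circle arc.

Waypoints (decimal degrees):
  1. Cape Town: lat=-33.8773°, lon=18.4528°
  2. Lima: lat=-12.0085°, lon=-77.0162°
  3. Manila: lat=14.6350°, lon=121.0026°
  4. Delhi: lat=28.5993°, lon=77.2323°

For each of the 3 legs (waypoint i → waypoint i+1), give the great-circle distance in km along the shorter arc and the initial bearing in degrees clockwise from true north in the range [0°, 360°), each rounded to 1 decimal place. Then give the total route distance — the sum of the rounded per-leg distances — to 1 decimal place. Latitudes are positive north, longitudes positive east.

Leg 1: φ1=-0.5912704, φ2=-0.2095879, Δφ=0.3816826, Δλ=-1.6662484 rad; a=sin²(Δφ/2)+cosφ1·cosφ2·sin²(Δλ/2)=0.4807106932; c=2·atan2(√a, √(1-a))=1.532208137; dist=6371·c=9761.698 ≈ 9761.7 km; running total=9761.7 km
Leg 1 bearing: y=sinΔλ·cosφ2=-0.97366427, x=cosφ1·sinφ2-sinφ1·cosφ2·cosΔλ=-0.22469886; θ=atan2(y, x)=-102.9950° <0 so +360° → 257.0050° ≈ 257.0°
Leg 2: φ1=-0.2095879, φ2=0.2554289, Δφ=0.4650168, Δλ=3.4560800 rad; a=sin²(Δφ/2)+cosφ1·cosφ2·sin²(Δλ/2)=0.9762671274; c=2·atan2(√a, √(1-a))=2.832251188; dist=6371·c=18044.272 ≈ 18044.3 km; running total=27806.0 km
Leg 2 bearing: y=sinΔλ·cosφ2=-0.29929286, x=cosφ1·sinφ2-sinφ1·cosφ2·cosΔλ=0.05569808; θ=atan2(y, x)=-79.4579° <0 so +360° → 280.5421° ≈ 280.5°
Leg 3: φ1=0.2554289, φ2=0.4991519, Δφ=0.2437230, Δλ=-0.7639358 rad; a=sin²(Δφ/2)+cosφ1·cosφ2·sin²(Δλ/2)=0.1328071996; c=2·atan2(√a, √(1-a))=0.746035305; dist=6371·c=4752.991 ≈ 4753.0 km; running total=32559.0 km
Leg 3 bearing: y=sinΔλ·cosφ2=-0.60736540, x=cosφ1·sinφ2-sinφ1·cosφ2·cosΔλ=0.30296048; θ=atan2(y, x)=-63.4895° <0 so +360° → 296.5105° ≈ 296.5°

Leg 1: dist=9761.7 km, bearing=257.0°
Leg 2: dist=18044.3 km, bearing=280.5°
Leg 3: dist=4753.0 km, bearing=296.5°
Total: 32559.0 km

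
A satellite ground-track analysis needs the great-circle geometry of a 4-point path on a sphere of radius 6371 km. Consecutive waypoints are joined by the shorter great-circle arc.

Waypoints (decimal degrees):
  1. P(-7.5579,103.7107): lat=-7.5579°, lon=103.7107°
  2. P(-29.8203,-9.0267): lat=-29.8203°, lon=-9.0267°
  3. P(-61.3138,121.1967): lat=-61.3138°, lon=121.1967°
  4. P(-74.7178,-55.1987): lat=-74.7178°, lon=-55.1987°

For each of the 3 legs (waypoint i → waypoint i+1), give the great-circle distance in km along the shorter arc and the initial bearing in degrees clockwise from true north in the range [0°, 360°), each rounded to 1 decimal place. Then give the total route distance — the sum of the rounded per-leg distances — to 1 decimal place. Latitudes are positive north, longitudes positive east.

Leg 1: dist=11729.6 km, bearing=236.1°
Leg 2: dist=8936.6 km, bearing=158.2°
Leg 3: dist=4886.8 km, bearing=181.4°
Total: 25553.0 km

Leg 1: φ1=-0.1319102, φ2=-0.5204624, Δφ=-0.3885522, Δλ=-1.9676388 rad; a=sin²(Δφ/2)+cosφ1·cosφ2·sin²(Δλ/2)=0.6335053532; c=2·atan2(√a, √(1-a))=1.841086106; dist=6371·c=11729.560 ≈ 11729.6 km; running total=11729.6 km
Leg 1 bearing: y=sinΔλ·cosφ2=-0.80016548, x=cosφ1·sinφ2-sinφ1·cosφ2·cosΔλ=-0.53706656; θ=atan2(y, x)=-123.8693° <0 so +360° → 236.1307° ≈ 236.1°
Leg 2: φ1=-0.5204624, φ2=-1.0701277, Δφ=-0.5496653, Δλ=2.2728271 rad; a=sin²(Δφ/2)+cosφ1·cosφ2·sin²(Δλ/2)=0.4163435109; c=2·atan2(√a, √(1-a))=1.402692732; dist=6371·c=8936.555 ≈ 8936.6 km; running total=20666.2 km
Leg 2 bearing: y=sinΔλ·cosφ2=0.36650486, x=cosφ1·sinφ2-sinφ1·cosφ2·cosΔλ=-0.91524890; θ=atan2(y, x)=158.1767° ≈ 158.2°
Leg 3: φ1=-1.0701277, φ2=-1.3040716, Δφ=-0.2339439, Δλ=-3.0786805 rad; a=sin²(Δφ/2)+cosφ1·cosφ2·sin²(Δλ/2)=0.1400134474; c=2·atan2(√a, √(1-a))=0.767032762; dist=6371·c=4886.766 ≈ 4886.8 km; running total=25553.0 km
Leg 3 bearing: y=sinΔλ·cosφ2=-0.01657103, x=cosφ1·sinφ2-sinφ1·cosφ2·cosΔλ=-0.69380410; θ=atan2(y, x)=-178.6318° <0 so +360° → 181.3682° ≈ 181.4°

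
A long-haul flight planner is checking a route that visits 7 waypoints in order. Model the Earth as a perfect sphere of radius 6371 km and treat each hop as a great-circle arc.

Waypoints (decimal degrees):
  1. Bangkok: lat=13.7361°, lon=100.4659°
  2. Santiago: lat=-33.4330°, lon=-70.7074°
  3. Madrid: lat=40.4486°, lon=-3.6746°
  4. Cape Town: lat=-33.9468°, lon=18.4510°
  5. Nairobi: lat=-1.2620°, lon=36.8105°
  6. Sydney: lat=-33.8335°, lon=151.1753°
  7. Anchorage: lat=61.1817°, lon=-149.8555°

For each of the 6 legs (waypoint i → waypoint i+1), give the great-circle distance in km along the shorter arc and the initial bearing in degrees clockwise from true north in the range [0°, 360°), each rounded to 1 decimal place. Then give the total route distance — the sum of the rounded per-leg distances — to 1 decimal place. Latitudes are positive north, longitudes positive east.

Leg 1: dist=17650.1 km, bearing=200.7°
Leg 2: dist=10707.5 km, bearing=44.8°
Leg 3: dist=8578.0 km, bearing=161.3°
Leg 4: dist=4105.7 km, bearing=31.6°
Leg 5: dist=12152.4 km, bearing=126.7°
Leg 6: dist=11825.0 km, bearing=25.5°
Total: 65018.7 km

Leg 1: φ1=0.2397402, φ2=-0.5835159, Δφ=-0.8232561, Δλ=-2.9875377 rad; a=sin²(Δφ/2)+cosφ1·cosφ2·sin²(Δλ/2)=0.9659440438; c=2·atan2(√a, √(1-a))=2.770379839; dist=6371·c=17650.090 ≈ 17650.1 km; running total=17650.1 km
Leg 1 bearing: y=sinΔλ·cosφ2=-0.12805567, x=cosφ1·sinφ2-sinφ1·cosφ2·cosΔλ=-0.33939113; θ=atan2(y, x)=-159.3280° <0 so +360° → 200.6720° ≈ 200.7°
Leg 2: φ1=-0.5835159, φ2=0.7059612, Δφ=1.2894772, Δλ=1.1699431 rad; a=sin²(Δφ/2)+cosφ1·cosφ2·sin²(Δλ/2)=0.5548193556; c=2·atan2(√a, √(1-a))=1.680655889; dist=6371·c=10707.459 ≈ 10707.5 km; running total=28357.6 km
Leg 2 bearing: y=sinΔλ·cosφ2=0.70066351, x=cosφ1·sinφ2-sinφ1·cosφ2·cosΔλ=0.70501773; θ=atan2(y, x)=44.8225° ≈ 44.8°
Leg 3: φ1=0.7059612, φ2=-0.5924834, Δφ=-1.2984447, Δλ=0.3861646 rad; a=sin²(Δφ/2)+cosφ1·cosφ2·sin²(Δλ/2)=0.3887451174; c=2·atan2(√a, √(1-a))=1.346408307; dist=6371·c=8577.967 ≈ 8578.0 km; running total=36935.6 km
Leg 3 bearing: y=sinΔλ·cosφ2=0.31244264, x=cosφ1·sinφ2-sinφ1·cosφ2·cosΔλ=-0.92350907; θ=atan2(y, x)=161.3082° ≈ 161.3°
Leg 4: φ1=-0.5924834, φ2=-0.0220261, Δφ=0.5704574, Δλ=0.3204337 rad; a=sin²(Δφ/2)+cosφ1·cosφ2·sin²(Δλ/2)=0.1002805126; c=2·atan2(√a, √(1-a))=0.644435569; dist=6371·c=4105.699 ≈ 4105.7 km; running total=41041.3 km
Leg 4 bearing: y=sinΔλ·cosφ2=0.31490183, x=cosφ1·sinφ2-sinφ1·cosφ2·cosΔλ=0.51159961; θ=atan2(y, x)=31.6133° ≈ 31.6°
Leg 5: φ1=-0.0220261, φ2=-0.5905060, Δφ=-0.5684799, Δλ=1.9960423 rad; a=sin²(Δφ/2)+cosφ1·cosφ2·sin²(Δλ/2)=0.6651691538; c=2·atan2(√a, √(1-a))=1.907458308; dist=6371·c=12152.417 ≈ 12152.4 km; running total=53193.7 km
Leg 5 bearing: y=sinΔλ·cosφ2=0.75667831, x=cosφ1·sinφ2-sinφ1·cosφ2·cosΔλ=-0.56419370; θ=atan2(y, x)=126.7089° ≈ 126.7°
Leg 6: φ1=-0.5905060, φ2=1.0678221, Δφ=1.6583281, Δλ=-5.2539786 rad; a=sin²(Δφ/2)+cosφ1·cosφ2·sin²(Δλ/2)=0.6407084939; c=2·atan2(√a, √(1-a))=1.856066783; dist=6371·c=11825.001 ≈ 11825.0 km; running total=65018.7 km
Leg 6 bearing: y=sinΔλ·cosφ2=0.41304987, x=cosφ1·sinφ2-sinφ1·cosφ2·cosΔλ=0.86613757; θ=atan2(y, x)=25.4959° ≈ 25.5°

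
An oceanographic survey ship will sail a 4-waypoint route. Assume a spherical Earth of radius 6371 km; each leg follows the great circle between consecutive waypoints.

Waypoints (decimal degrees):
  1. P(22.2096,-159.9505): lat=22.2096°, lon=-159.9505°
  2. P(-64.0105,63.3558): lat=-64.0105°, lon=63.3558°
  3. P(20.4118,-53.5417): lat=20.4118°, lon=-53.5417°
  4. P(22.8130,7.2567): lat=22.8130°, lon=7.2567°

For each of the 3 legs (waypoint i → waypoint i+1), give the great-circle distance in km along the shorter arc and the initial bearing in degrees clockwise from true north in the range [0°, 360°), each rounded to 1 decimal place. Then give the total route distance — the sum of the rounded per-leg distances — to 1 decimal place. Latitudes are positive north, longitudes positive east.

Leg 1: dist=14390.8 km, bearing=202.9°
Leg 2: dist=13338.2 km, bearing=254.7°
Leg 3: dist=6246.0 km, bearing=75.6°
Total: 33975.0 km

Leg 1: φ1=0.3876306, φ2=-1.1171940, Δφ=-1.5048246, Δλ=3.8974302 rad; a=sin²(Δφ/2)+cosφ1·cosφ2·sin²(Δλ/2)=0.8174968936; c=2·atan2(√a, √(1-a))=2.258796804; dist=6371·c=14390.794 ≈ 14390.8 km; running total=14390.8 km
Leg 1 bearing: y=sinΔλ·cosφ2=-0.30056507, x=cosφ1·sinφ2-sinφ1·cosφ2·cosΔλ=-0.71164846; θ=atan2(y, x)=-157.1032° <0 so +360° → 202.8968° ≈ 202.9°
Leg 2: φ1=-1.1171940, φ2=0.3562531, Δφ=1.4734471, Δλ=-2.0402463 rad; a=sin²(Δφ/2)+cosφ1·cosφ2·sin²(Δλ/2)=0.7496455515; c=2·atan2(√a, √(1-a))=2.093576732; dist=6371·c=13338.177 ≈ 13338.2 km; running total=27729.0 km
Leg 2 bearing: y=sinΔλ·cosφ2=-0.83582023, x=cosφ1·sinφ2-sinφ1·cosφ2·cosΔλ=-0.22828260; θ=atan2(y, x)=-105.2763° <0 so +360° → 254.7237° ≈ 254.7°
Leg 3: φ1=0.3562531, φ2=0.3981620, Δφ=0.0419088, Δλ=1.0611323 rad; a=sin²(Δφ/2)+cosφ1·cosφ2·sin²(Δλ/2)=0.2216467733; c=2·atan2(√a, √(1-a))=0.980380559; dist=6371·c=6246.005 ≈ 6246.0 km; running total=33975.0 km
Leg 3 bearing: y=sinΔλ·cosφ2=0.80462537, x=cosφ1·sinφ2-sinφ1·cosφ2·cosΔλ=0.20653315; θ=atan2(y, x)=75.6040° ≈ 75.6°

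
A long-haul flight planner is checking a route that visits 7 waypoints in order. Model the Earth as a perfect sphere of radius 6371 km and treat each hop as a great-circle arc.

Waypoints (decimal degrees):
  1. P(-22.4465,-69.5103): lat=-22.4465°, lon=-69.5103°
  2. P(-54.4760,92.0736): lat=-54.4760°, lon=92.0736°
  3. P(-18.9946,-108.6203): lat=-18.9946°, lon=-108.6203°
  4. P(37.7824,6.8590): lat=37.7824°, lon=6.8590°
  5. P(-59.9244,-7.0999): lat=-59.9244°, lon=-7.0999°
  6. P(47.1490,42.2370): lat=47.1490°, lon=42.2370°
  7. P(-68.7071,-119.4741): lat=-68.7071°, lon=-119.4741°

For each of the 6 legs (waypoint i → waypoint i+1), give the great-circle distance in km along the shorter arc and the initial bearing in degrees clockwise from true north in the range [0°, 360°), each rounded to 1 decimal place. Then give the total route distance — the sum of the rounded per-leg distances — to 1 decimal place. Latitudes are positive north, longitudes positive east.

Leg 1: φ1=-0.3917653, φ2=-0.9507856, Δφ=-0.5590202, Δλ=2.8201711 rad; a=sin²(Δφ/2)+cosφ1·cosφ2·sin²(Δλ/2)=0.5993832265; c=2·atan2(√a, √(1-a))=1.770895425; dist=6371·c=11282.375 ≈ 11282.4 km; running total=11282.4 km
Leg 1 bearing: y=sinΔλ·cosφ2=0.18356087, x=cosφ1·sinφ2-sinφ1·cosφ2·cosΔλ=-0.96270312; θ=atan2(y, x)=169.2049° ≈ 169.2°
Leg 2: φ1=-0.9507856, φ2=-0.3315183, Δφ=0.6192673, Δλ=-3.5027693 rad; a=sin²(Δφ/2)+cosφ1·cosφ2·sin²(Δλ/2)=0.6245302811; c=2·atan2(√a, √(1-a))=1.822506456; dist=6371·c=11611.189 ≈ 11611.2 km; running total=22893.6 km
Leg 2 bearing: y=sinΔλ·cosφ2=0.33413370, x=cosφ1·sinφ2-sinφ1·cosφ2·cosΔλ=-0.90902338; θ=atan2(y, x)=159.8179° ≈ 159.8°
Leg 3: φ1=-0.3315183, φ2=0.6594273, Δφ=0.9909456, Δλ=2.0154940 rad; a=sin²(Δφ/2)+cosφ1·cosφ2·sin²(Δλ/2)=0.7604451344; c=2·atan2(√a, √(1-a))=2.118689875; dist=6371·c=13498.173 ≈ 13498.2 km; running total=36391.8 km
Leg 3 bearing: y=sinΔλ·cosφ2=0.71347506, x=cosφ1·sinφ2-sinφ1·cosφ2·cosΔλ=0.46864343; θ=atan2(y, x)=56.7012° ≈ 56.7°
Leg 4: φ1=0.6594273, φ2=-1.0458781, Δφ=-1.7053054, Δλ=-0.2436288 rad; a=sin²(Δφ/2)+cosφ1·cosφ2·sin²(Δλ/2)=0.5729001320; c=2·atan2(√a, √(1-a))=1.717118159; dist=6371·c=10939.760 ≈ 10939.8 km; running total=47331.6 km
Leg 4 bearing: y=sinΔλ·cosφ2=-0.12088845, x=cosφ1·sinφ2-sinφ1·cosφ2·cosΔλ=-0.98190033; θ=atan2(y, x)=-172.9812° <0 so +360° → 187.0188° ≈ 187.0°
Leg 5: φ1=-1.0458781, φ2=0.8229053, Δφ=1.8687834, Δλ=0.8610913 rad; a=sin²(Δφ/2)+cosφ1·cosφ2·sin²(Δλ/2)=0.7061680996; c=2·atan2(√a, √(1-a))=1.995813250; dist=6371·c=12715.326 ≈ 12715.3 km; running total=60046.9 km
Leg 5 bearing: y=sinΔλ·cosφ2=0.51588823, x=cosφ1·sinφ2-sinφ1·cosφ2·cosΔλ=0.75089160; θ=atan2(y, x)=34.4904° ≈ 34.5°
Leg 6: φ1=0.8229053, φ2=-1.1991651, Δφ=-2.0220704, Δλ=-2.8223911 rad; a=sin²(Δφ/2)+cosφ1·cosφ2·sin²(Δλ/2)=0.9587851247; c=2·atan2(√a, √(1-a))=2.732721606; dist=6371·c=17410.169 ≈ 17410.2 km; running total=77457.1 km
Leg 6 bearing: y=sinΔλ·cosφ2=-0.11395510, x=cosφ1·sinφ2-sinφ1·cosφ2·cosΔλ=-0.38089247; θ=atan2(y, x)=-163.3439° <0 so +360° → 196.6561° ≈ 196.7°

Leg 1: dist=11282.4 km, bearing=169.2°
Leg 2: dist=11611.2 km, bearing=159.8°
Leg 3: dist=13498.2 km, bearing=56.7°
Leg 4: dist=10939.8 km, bearing=187.0°
Leg 5: dist=12715.3 km, bearing=34.5°
Leg 6: dist=17410.2 km, bearing=196.7°
Total: 77457.1 km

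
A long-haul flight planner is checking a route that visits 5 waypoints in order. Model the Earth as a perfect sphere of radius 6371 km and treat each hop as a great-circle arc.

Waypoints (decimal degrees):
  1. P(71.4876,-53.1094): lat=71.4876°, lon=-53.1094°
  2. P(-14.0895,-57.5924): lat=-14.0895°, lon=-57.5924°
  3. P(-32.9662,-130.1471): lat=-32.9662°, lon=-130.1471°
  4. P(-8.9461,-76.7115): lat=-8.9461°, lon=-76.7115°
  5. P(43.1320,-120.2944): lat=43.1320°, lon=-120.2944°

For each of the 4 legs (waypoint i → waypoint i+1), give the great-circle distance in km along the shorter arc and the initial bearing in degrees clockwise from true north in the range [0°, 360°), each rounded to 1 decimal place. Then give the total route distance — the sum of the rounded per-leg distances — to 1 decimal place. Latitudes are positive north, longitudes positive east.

Leg 1: dist=9521.8 km, bearing=184.4°
Leg 2: dist=7548.8 km, bearing=239.8°
Leg 3: dist=6078.5 km, bearing=76.6°
Leg 4: dist=7274.9 km, bearing=326.4°
Total: 30424.0 km

Leg 1: φ1=1.2476940, φ2=-0.2459082, Δφ=-1.4936022, Δλ=-0.0782431 rad; a=sin²(Δφ/2)+cosφ1·cosφ2·sin²(Δλ/2)=0.4619123261; c=2·atan2(√a, √(1-a))=1.494547116; dist=6371·c=9521.760 ≈ 9521.8 km; running total=9521.8 km
Leg 1 bearing: y=sinΔλ·cosφ2=-0.07581189, x=cosφ1·sinφ2-sinφ1·cosφ2·cosΔλ=-0.99420816; θ=atan2(y, x)=-175.6394° <0 so +360° → 184.3606° ≈ 184.4°
Leg 2: φ1=-0.2459082, φ2=-0.5753687, Δφ=-0.3294606, Δλ=-1.2663184 rad; a=sin²(Δφ/2)+cosφ1·cosφ2·sin²(Δλ/2)=0.3117880547; c=2·atan2(√a, √(1-a))=1.184863095; dist=6371·c=7548.763 ≈ 7548.8 km; running total=17070.6 km
Leg 2 bearing: y=sinΔλ·cosφ2=-0.80040112, x=cosφ1·sinφ2-sinφ1·cosφ2·cosΔλ=-0.46654379; θ=atan2(y, x)=-120.2374° <0 so +360° → 239.7626° ≈ 239.8°
Leg 3: φ1=-0.5753687, φ2=-0.1561389, Δφ=0.4192298, Δλ=0.9326272 rad; a=sin²(Δφ/2)+cosφ1·cosφ2·sin²(Δλ/2)=0.2108268702; c=2·atan2(√a, √(1-a))=0.954096257; dist=6371·c=6078.547 ≈ 6078.5 km; running total=23149.1 km
Leg 3 bearing: y=sinΔλ·cosφ2=0.79341705, x=cosφ1·sinφ2-sinφ1·cosφ2·cosΔλ=0.18974980; θ=atan2(y, x)=76.5500° ≈ 76.6°
Leg 4: φ1=-0.1561389, φ2=0.7527954, Δφ=0.9089343, Δλ=-0.7606651 rad; a=sin²(Δφ/2)+cosφ1·cosφ2·sin²(Δλ/2)=0.2920550833; c=2·atan2(√a, √(1-a))=1.141875275; dist=6371·c=7274.887 ≈ 7274.9 km; running total=30424.0 km
Leg 4 bearing: y=sinΔλ·cosφ2=-0.50311318, x=cosφ1·sinφ2-sinφ1·cosφ2·cosΔλ=0.75757031; θ=atan2(y, x)=-33.5887° <0 so +360° → 326.4113° ≈ 326.4°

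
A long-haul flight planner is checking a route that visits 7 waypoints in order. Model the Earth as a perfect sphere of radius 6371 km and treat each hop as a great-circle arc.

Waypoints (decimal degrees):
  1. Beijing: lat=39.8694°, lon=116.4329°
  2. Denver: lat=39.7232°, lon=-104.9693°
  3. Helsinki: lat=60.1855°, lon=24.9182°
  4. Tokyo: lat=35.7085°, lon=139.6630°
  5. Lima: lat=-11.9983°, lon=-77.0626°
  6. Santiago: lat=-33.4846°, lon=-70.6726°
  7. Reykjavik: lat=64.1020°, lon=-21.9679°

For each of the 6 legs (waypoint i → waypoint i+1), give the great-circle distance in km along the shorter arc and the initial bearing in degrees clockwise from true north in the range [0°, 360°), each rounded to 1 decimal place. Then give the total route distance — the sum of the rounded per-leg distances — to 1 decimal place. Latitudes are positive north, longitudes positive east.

Leg 1: dist=10218.6 km, bearing=30.6°
Leg 2: dist=8004.4 km, bearing=23.7°
Leg 3: dist=7814.8 km, bearing=51.6°
Leg 4: dist=15487.5 km, bearing=63.7°
Leg 5: dist=2475.8 km, bearing=165.8°
Leg 6: dist=11656.2 km, bearing=19.8°
Total: 55657.3 km

Leg 1: φ1=0.6958523, φ2=0.6933006, Δφ=-0.0025517, Δλ=-3.8641974 rad; a=sin²(Δφ/2)+cosφ1·cosφ2·sin²(Δλ/2)=0.5165581939; c=2·atan2(√a, √(1-a))=1.603918771; dist=6371·c=10218.566 ≈ 10218.6 km; running total=10218.6 km
Leg 1 bearing: y=sinΔλ·cosφ2=0.50866412, x=cosφ1·sinφ2-sinφ1·cosφ2·cosΔλ=0.86032791; θ=atan2(y, x)=30.5935° ≈ 30.6°
Leg 2: φ1=0.6933006, φ2=1.0504351, Δφ=0.3571345, Δλ=2.2669645 rad; a=sin²(Δφ/2)+cosφ1·cosφ2·sin²(Δλ/2)=0.3453716963; c=2·atan2(√a, √(1-a))=1.256385107; dist=6371·c=8004.430 ≈ 8004.4 km; running total=18223.0 km
Leg 2 bearing: y=sinΔλ·cosφ2=0.38149914, x=cosφ1·sinφ2-sinφ1·cosφ2·cosΔλ=0.87110204; θ=atan2(y, x)=23.6510° ≈ 23.7°
Leg 3: φ1=1.0504351, φ2=0.6232309, Δφ=-0.4272042, Δλ=2.0026746 rad; a=sin²(Δφ/2)+cosφ1·cosφ2·sin²(Δλ/2)=0.3312899338; c=2·atan2(√a, √(1-a))=1.226621372; dist=6371·c=7814.805 ≈ 7814.8 km; running total=26037.8 km
Leg 3 bearing: y=sinΔλ·cosφ2=0.73744034, x=cosφ1·sinφ2-sinφ1·cosφ2·cosΔλ=0.58508923; θ=atan2(y, x)=51.5713° ≈ 51.6°
Leg 4: φ1=0.6232309, φ2=-0.2094098, Δφ=-0.8326407, Δλ=-3.7825753 rad; a=sin²(Δφ/2)+cosφ1·cosφ2·sin²(Δλ/2)=0.8789688098; c=2·atan2(√a, √(1-a))=2.430942034; dist=6371·c=15487.532 ≈ 15487.5 km; running total=41525.3 km
Leg 4 bearing: y=sinΔλ·cosφ2=0.58491964, x=cosφ1·sinφ2-sinφ1·cosφ2·cosΔλ=0.28878985; θ=atan2(y, x)=63.7233° ≈ 63.7°
Leg 5: φ1=-0.2094098, φ2=-0.5844165, Δφ=-0.3750067, Δλ=0.1115265 rad; a=sin²(Δφ/2)+cosφ1·cosφ2·sin²(Δλ/2)=0.0372815909; c=2·atan2(√a, √(1-a))=0.388609498; dist=6371·c=2475.831 ≈ 2475.8 km; running total=44001.1 km
Leg 5 bearing: y=sinΔλ·cosφ2=0.09282423, x=cosφ1·sinφ2-sinφ1·cosφ2·cosΔλ=-0.36735590; θ=atan2(y, x)=165.8192° ≈ 165.8°
Leg 6: φ1=-0.5844165, φ2=1.1187910, Δφ=1.7032075, Δλ=0.8500574 rad; a=sin²(Δφ/2)+cosφ1·cosφ2·sin²(Δλ/2)=0.6279510454; c=2·atan2(√a, √(1-a))=1.829577078; dist=6371·c=11656.236 ≈ 11656.2 km; running total=55657.3 km
Leg 6 bearing: y=sinΔλ·cosφ2=0.32815357, x=cosφ1·sinφ2-sinφ1·cosφ2·cosΔλ=0.90930157; θ=atan2(y, x)=19.8438° ≈ 19.8°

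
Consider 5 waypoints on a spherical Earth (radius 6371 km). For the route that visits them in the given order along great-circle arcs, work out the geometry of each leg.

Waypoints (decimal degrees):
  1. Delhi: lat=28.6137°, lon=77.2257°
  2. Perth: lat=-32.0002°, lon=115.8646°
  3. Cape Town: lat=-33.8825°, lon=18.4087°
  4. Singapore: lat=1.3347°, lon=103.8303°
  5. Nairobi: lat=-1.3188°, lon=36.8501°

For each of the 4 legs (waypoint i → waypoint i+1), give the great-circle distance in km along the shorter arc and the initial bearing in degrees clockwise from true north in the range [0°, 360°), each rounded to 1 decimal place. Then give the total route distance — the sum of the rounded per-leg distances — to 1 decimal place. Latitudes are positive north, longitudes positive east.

Leg 1: φ1=0.4994033, φ2=-0.5585089, Δφ=-1.0579121, Δλ=0.6743760 rad; a=sin²(Δφ/2)+cosφ1·cosφ2·sin²(Δλ/2)=0.3361376084; c=2·atan2(√a, √(1-a))=1.236901975; dist=6371·c=7880.302 ≈ 7880.3 km; running total=7880.3 km
Leg 1 bearing: y=sinΔλ·cosφ2=0.52952860, x=cosφ1·sinφ2-sinφ1·cosφ2·cosΔλ=-0.78242950; θ=atan2(y, x)=145.9108° ≈ 145.9°
Leg 2: φ1=-0.5585089, φ2=-0.5913612, Δφ=-0.0328523, Δλ=-1.7009263 rad; a=sin²(Δφ/2)+cosφ1·cosφ2·sin²(Δλ/2)=0.3979651630; c=2·atan2(√a, √(1-a))=1.365283038; dist=6371·c=8698.218 ≈ 8698.2 km; running total=16578.5 km
Leg 2 bearing: y=sinΔλ·cosφ2=-0.82316343, x=cosφ1·sinφ2-sinφ1·cosφ2·cosΔλ=-0.52986558; θ=atan2(y, x)=-122.7692° <0 so +360° → 237.2308° ≈ 237.2°
Leg 3: φ1=-0.5913612, φ2=0.0232949, Δφ=0.6146561, Δλ=1.4908882 rad; a=sin²(Δφ/2)+cosφ1·cosφ2·sin²(Δλ/2)=0.4733678686; c=2·atan2(√a, √(1-a))=1.517506846; dist=6371·c=9668.036 ≈ 9668.0 km; running total=26246.5 km
Leg 3 bearing: y=sinΔλ·cosφ2=0.99653859, x=cosφ1·sinφ2-sinφ1·cosφ2·cosΔλ=0.06382593; θ=atan2(y, x)=86.3353° ≈ 86.3°
Leg 4: φ1=0.0232949, φ2=-0.0230174, Δφ=-0.0463123, Δλ=-1.1690250 rad; a=sin²(Δφ/2)+cosφ1·cosφ2·sin²(Δλ/2)=0.3048482686; c=2·atan2(√a, √(1-a))=1.169835152; dist=6371·c=7453.020 ≈ 7453.0 km; running total=33699.5 km
Leg 4 bearing: y=sinΔλ·cosφ2=-0.92012598, x=cosφ1·sinφ2-sinφ1·cosφ2·cosΔλ=-0.03211534; θ=atan2(y, x)=-91.9990° <0 so +360° → 268.0010° ≈ 268.0°

Leg 1: dist=7880.3 km, bearing=145.9°
Leg 2: dist=8698.2 km, bearing=237.2°
Leg 3: dist=9668.0 km, bearing=86.3°
Leg 4: dist=7453.0 km, bearing=268.0°
Total: 33699.5 km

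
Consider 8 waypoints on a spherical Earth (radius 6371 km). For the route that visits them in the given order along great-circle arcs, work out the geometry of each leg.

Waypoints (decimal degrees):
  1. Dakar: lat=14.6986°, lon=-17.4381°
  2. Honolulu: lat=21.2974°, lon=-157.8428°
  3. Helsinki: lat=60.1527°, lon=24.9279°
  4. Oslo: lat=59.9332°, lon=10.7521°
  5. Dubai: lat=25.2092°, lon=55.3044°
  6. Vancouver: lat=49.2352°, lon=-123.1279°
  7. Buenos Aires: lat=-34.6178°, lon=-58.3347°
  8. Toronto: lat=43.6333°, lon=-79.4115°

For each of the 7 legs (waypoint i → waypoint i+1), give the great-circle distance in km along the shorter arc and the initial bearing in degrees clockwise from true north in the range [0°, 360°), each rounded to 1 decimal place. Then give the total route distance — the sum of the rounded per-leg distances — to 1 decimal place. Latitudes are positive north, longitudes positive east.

Leg 1: dist=14125.5 km, bearing=311.9°
Leg 2: dist=10954.8 km, bearing=358.6°
Leg 3: dist=786.0 km, bearing=274.4°
Leg 4: dist=5141.7 km, bearing=118.5°
Leg 5: dist=11735.8 km, bearing=358.9°
Leg 6: dist=11299.7 km, bearing=130.5°
Leg 7: dist=8959.4 km, bearing=344.7°
Total: 63002.9 km

Leg 1: φ1=0.2565390, φ2=0.3717098, Δφ=0.1151708, Δλ=-2.4505243 rad; a=sin²(Δφ/2)+cosφ1·cosφ2·sin²(Δλ/2)=0.8011439365; c=2·atan2(√a, √(1-a))=2.217160354; dist=6371·c=14125.529 ≈ 14125.5 km; running total=14125.5 km
Leg 1 bearing: y=sinΔλ·cosφ2=-0.59383395, x=cosφ1·sinφ2-sinφ1·cosφ2·cosΔλ=0.53348904; θ=atan2(y, x)=-48.0641° <0 so +360° → 311.9359° ≈ 311.9°
Leg 2: φ1=0.3717098, φ2=1.0498627, Δφ=0.6781529, Δλ=3.1899505 rad; a=sin²(Δφ/2)+cosφ1·cosφ2·sin²(Δλ/2)=0.5740643174; c=2·atan2(√a, √(1-a))=1.719472090; dist=6371·c=10954.757 ≈ 10954.8 km; running total=25080.3 km
Leg 2 bearing: y=sinΔλ·cosφ2=-0.02405784, x=cosφ1·sinφ2-sinφ1·cosφ2·cosΔλ=0.98867544; θ=atan2(y, x)=-1.3939° <0 so +360° → 358.6061° ≈ 358.6°
Leg 3: φ1=1.0498627, φ2=1.0460317, Δφ=-0.0038310, Δλ=-0.2474144 rad; a=sin²(Δφ/2)+cosφ1·cosφ2·sin²(Δλ/2)=0.0038001241; c=2·atan2(√a, √(1-a))=0.123368513; dist=6371·c=785.981 ≈ 786.0 km; running total=25866.3 km
Leg 3 bearing: y=sinΔλ·cosφ2=-0.12269614, x=cosφ1·sinφ2-sinφ1·cosφ2·cosΔλ=0.00940164; θ=atan2(y, x)=-85.6183° <0 so +360° → 274.3817° ≈ 274.4°
Leg 4: φ1=1.0460317, φ2=0.4399835, Δφ=-0.6060481, Δλ=0.7775843 rad; a=sin²(Δφ/2)+cosφ1·cosφ2·sin²(Δλ/2)=0.1541830368; c=2·atan2(√a, √(1-a))=0.807047439; dist=6371·c=5141.699 ≈ 5141.7 km; running total=31008.0 km
Leg 4 bearing: y=sinΔλ·cosφ2=0.63474252, x=cosφ1·sinφ2-sinφ1·cosφ2·cosΔλ=-0.34459315; θ=atan2(y, x)=118.4969° ≈ 118.5°
Leg 5: φ1=0.4399835, φ2=0.8593163, Δφ=0.4193328, Δλ=-3.1142311 rad; a=sin²(Δφ/2)+cosφ1·cosφ2·sin²(Δλ/2)=0.6339761170; c=2·atan2(√a, √(1-a))=1.842063238; dist=6371·c=11735.785 ≈ 11735.8 km; running total=42743.8 km
Leg 5 bearing: y=sinΔλ·cosφ2=-0.01786363, x=cosφ1·sinφ2-sinφ1·cosφ2·cosΔλ=0.96326657; θ=atan2(y, x)=-1.0624° <0 so +360° → 358.9376° ≈ 358.9°
Leg 6: φ1=0.8593163, φ2=-0.6041946, Δφ=-1.4635109, Δλ=1.1308547 rad; a=sin²(Δφ/2)+cosφ1·cosφ2·sin²(Δλ/2)=0.6007118109; c=2·atan2(√a, √(1-a))=1.773607442; dist=6371·c=11299.653 ≈ 11299.7 km; running total=54043.5 km
Leg 6 bearing: y=sinΔλ·cosφ2=0.74459481, x=cosφ1·sinφ2-sinφ1·cosφ2·cosΔλ=-0.63640168; θ=atan2(y, x)=130.5204° ≈ 130.5°
Leg 7: φ1=-0.6041946, φ2=0.7615447, Δφ=1.3657393, Δλ=-0.3678596 rad; a=sin²(Δφ/2)+cosφ1·cosφ2·sin²(Δλ/2)=0.4181127259; c=2·atan2(√a, √(1-a))=1.406280668; dist=6371·c=8959.414 ≈ 8959.4 km; running total=63002.9 km
Leg 7 bearing: y=sinΔλ·cosφ2=-0.26028179, x=cosφ1·sinφ2-sinφ1·cosφ2·cosΔλ=0.95154153; θ=atan2(y, x)=-15.2983° <0 so +360° → 344.7017° ≈ 344.7°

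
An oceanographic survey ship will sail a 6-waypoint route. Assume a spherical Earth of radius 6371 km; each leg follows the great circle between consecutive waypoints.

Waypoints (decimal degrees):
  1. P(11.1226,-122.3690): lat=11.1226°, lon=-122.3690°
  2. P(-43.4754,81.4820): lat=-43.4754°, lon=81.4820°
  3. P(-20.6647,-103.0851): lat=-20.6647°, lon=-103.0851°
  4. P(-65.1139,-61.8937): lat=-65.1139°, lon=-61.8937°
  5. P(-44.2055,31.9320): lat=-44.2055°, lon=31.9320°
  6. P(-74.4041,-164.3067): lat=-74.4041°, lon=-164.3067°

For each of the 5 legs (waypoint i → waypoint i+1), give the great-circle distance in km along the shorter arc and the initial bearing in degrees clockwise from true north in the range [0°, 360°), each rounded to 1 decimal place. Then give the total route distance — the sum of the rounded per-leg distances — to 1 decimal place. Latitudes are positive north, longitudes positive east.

Leg 1: φ1=0.1941260, φ2=-0.7587889, Δφ=-0.9529149, Δλ=3.5578711 rad; a=sin²(Δφ/2)+cosφ1·cosφ2·sin²(Δλ/2)=0.8919804821; c=2·atan2(√a, √(1-a))=2.471817003; dist=6371·c=15747.946 ≈ 15747.9 km; running total=15747.9 km
Leg 1 bearing: y=sinΔλ·cosφ2=-0.29343154, x=cosφ1·sinφ2-sinφ1·cosφ2·cosΔλ=-0.54708604; θ=atan2(y, x)=-151.7930° <0 so +360° → 208.2070° ≈ 208.2°
Leg 2: φ1=-0.7587889, φ2=-0.3606671, Δφ=0.3981218, Δλ=-3.2213036 rad; a=sin²(Δφ/2)+cosφ1·cosφ2·sin²(Δλ/2)=0.7170080881; c=2·atan2(√a, √(1-a))=2.019742277; dist=6371·c=12867.778 ≈ 12867.8 km; running total=28615.7 km
Leg 2 bearing: y=sinΔλ·cosφ2=0.07450351, x=cosφ1·sinφ2-sinφ1·cosφ2·cosΔλ=-0.89781913; θ=atan2(y, x)=175.2563° ≈ 175.3°
Leg 3: φ1=-0.3606671, φ2=-1.1364519, Δφ=-0.7757849, Δλ=0.7189256 rad; a=sin²(Δφ/2)+cosφ1·cosφ2·sin²(Δλ/2)=0.1917869499; c=2·atan2(√a, √(1-a))=0.906600520; dist=6371·c=5775.952 ≈ 5776.0 km; running total=34391.7 km
Leg 3 bearing: y=sinΔλ·cosφ2=0.27713937, x=cosφ1·sinφ2-sinφ1·cosφ2·cosΔλ=-0.73702960; θ=atan2(y, x)=159.3926° ≈ 159.4°
Leg 4: φ1=-1.1364519, φ2=-0.7715315, Δφ=0.3649204, Δλ=1.6375674 rad; a=sin²(Δφ/2)+cosφ1·cosφ2·sin²(Δλ/2)=0.1938170421; c=2·atan2(√a, √(1-a))=0.911746538; dist=6371·c=5808.737 ≈ 5808.7 km; running total=40200.4 km
Leg 4 bearing: y=sinΔλ·cosφ2=0.71524630, x=cosφ1·sinφ2-sinφ1·cosφ2·cosΔλ=-0.33679478; θ=atan2(y, x)=115.2148° ≈ 115.2°
Leg 5: φ1=-0.7715315, φ2=-1.2985965, Δφ=-0.5270650, Δλ=-3.4250114 rad; a=sin²(Δφ/2)+cosφ1·cosφ2·sin²(Δλ/2)=0.2567361597; c=2·atan2(√a, √(1-a))=1.062685420; dist=6371·c=6770.369 ≈ 6770.4 km; running total=46970.8 km
Leg 5 bearing: y=sinΔλ·cosφ2=0.07518138, x=cosφ1·sinφ2-sinφ1·cosφ2·cosΔλ=-0.87042437; θ=atan2(y, x)=175.0634° ≈ 175.1°

Leg 1: dist=15747.9 km, bearing=208.2°
Leg 2: dist=12867.8 km, bearing=175.3°
Leg 3: dist=5776.0 km, bearing=159.4°
Leg 4: dist=5808.7 km, bearing=115.2°
Leg 5: dist=6770.4 km, bearing=175.1°
Total: 46970.8 km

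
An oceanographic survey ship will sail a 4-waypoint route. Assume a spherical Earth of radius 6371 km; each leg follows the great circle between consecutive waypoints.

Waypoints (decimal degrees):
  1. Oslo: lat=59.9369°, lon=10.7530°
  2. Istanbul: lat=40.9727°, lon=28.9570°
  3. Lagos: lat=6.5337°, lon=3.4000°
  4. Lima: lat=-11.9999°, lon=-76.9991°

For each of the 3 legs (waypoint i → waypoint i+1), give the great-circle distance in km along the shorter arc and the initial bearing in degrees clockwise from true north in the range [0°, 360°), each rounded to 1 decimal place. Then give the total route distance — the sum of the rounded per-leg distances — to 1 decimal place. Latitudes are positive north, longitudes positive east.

Leg 1: dist=2453.0 km, bearing=141.1°
Leg 2: dist=4591.7 km, bearing=220.5°
Leg 3: dist=9122.8 km, bearing=256.9°
Total: 16167.5 km

Leg 1: φ1=1.0460962, φ2=0.7151085, Δφ=-0.3309877, Δλ=0.3177197 rad; a=sin²(Δφ/2)+cosφ1·cosφ2·sin²(Δλ/2)=0.0366042751; c=2·atan2(√a, √(1-a))=0.385018593; dist=6371·c=2452.953 ≈ 2453.0 km; running total=2453.0 km
Leg 1 bearing: y=sinΔλ·cosφ2=0.23586984, x=cosφ1·sinφ2-sinφ1·cosφ2·cosΔλ=-0.29227218; θ=atan2(y, x)=141.0957° ≈ 141.1°
Leg 2: φ1=0.7151085, φ2=0.1140346, Δφ=-0.6010739, Δλ=-0.4460538 rad; a=sin²(Δφ/2)+cosφ1·cosφ2·sin²(Δλ/2)=0.1243327082; c=2·atan2(√a, √(1-a))=0.720714232; dist=6371·c=4591.670 ≈ 4591.7 km; running total=7044.7 km
Leg 2 bearing: y=sinΔλ·cosφ2=-0.42860685, x=cosφ1·sinφ2-sinφ1·cosφ2·cosΔλ=-0.50178931; θ=atan2(y, x)=-139.4975° <0 so +360° → 220.5025° ≈ 220.5°
Leg 3: φ1=0.1140346, φ2=-0.2094378, Δφ=-0.3234723, Δλ=-1.4032290 rad; a=sin²(Δφ/2)+cosφ1·cosφ2·sin²(Δλ/2)=0.4307887460; c=2·atan2(√a, √(1-a))=1.431927916; dist=6371·c=9122.813 ≈ 9122.8 km; running total=16167.5 km
Leg 3 bearing: y=sinΔλ·cosφ2=-0.96444745, x=cosφ1·sinφ2-sinφ1·cosφ2·cosΔλ=-0.22512290; θ=atan2(y, x)=-103.1388° <0 so +360° → 256.8612° ≈ 256.9°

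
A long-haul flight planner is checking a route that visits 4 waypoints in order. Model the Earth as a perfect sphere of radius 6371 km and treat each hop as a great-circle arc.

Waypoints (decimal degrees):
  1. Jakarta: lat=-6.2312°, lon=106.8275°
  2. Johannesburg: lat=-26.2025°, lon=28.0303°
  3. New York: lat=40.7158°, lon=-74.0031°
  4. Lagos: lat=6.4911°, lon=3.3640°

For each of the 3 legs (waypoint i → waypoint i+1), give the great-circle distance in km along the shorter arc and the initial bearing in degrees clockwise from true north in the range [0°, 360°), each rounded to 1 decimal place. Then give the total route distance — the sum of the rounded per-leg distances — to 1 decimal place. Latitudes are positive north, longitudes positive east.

Leg 1: φ1=-0.1087550, φ2=-0.4573199, Δφ=-0.3485649, Δλ=-1.3752706 rad; a=sin²(Δφ/2)+cosφ1·cosφ2·sin²(Δλ/2)=0.3893932989; c=2·atan2(√a, √(1-a))=1.347737804; dist=6371·c=8586.438 ≈ 8586.4 km; running total=8586.4 km
Leg 1 bearing: y=sinΔλ·cosφ2=-0.88014281, x=cosφ1·sinφ2-sinφ1·cosφ2·cosΔλ=-0.42001580; θ=atan2(y, x)=-115.5111° <0 so +360° → 244.4889° ≈ 244.5°
Leg 2: φ1=-0.4573199, φ2=0.7106248, Δφ=1.1679447, Δλ=-1.7808188 rad; a=sin²(Δφ/2)+cosφ1·cosφ2·sin²(Δλ/2)=0.7149022991; c=2·atan2(√a, √(1-a))=2.015072682; dist=6371·c=12838.028 ≈ 12838.0 km; running total=21424.4 km
Leg 2 bearing: y=sinΔλ·cosφ2=-0.74129937, x=cosφ1·sinφ2-sinφ1·cosφ2·cosΔλ=0.51550291; θ=atan2(y, x)=-55.1851° <0 so +360° → 304.8149° ≈ 304.8°
Leg 3: φ1=0.7106248, φ2=0.1132911, Δφ=-0.5973337, Δλ=1.3503106 rad; a=sin²(Δφ/2)+cosφ1·cosφ2·sin²(Δλ/2)=0.3807763367; c=2·atan2(√a, √(1-a))=1.330029580; dist=6371·c=8473.618 ≈ 8473.6 km; running total=29898.0 km
Leg 3 bearing: y=sinΔλ·cosφ2=0.96953596, x=cosφ1·sinφ2-sinφ1·cosφ2·cosΔλ=-0.05606153; θ=atan2(y, x)=93.3093° ≈ 93.3°

Leg 1: dist=8586.4 km, bearing=244.5°
Leg 2: dist=12838.0 km, bearing=304.8°
Leg 3: dist=8473.6 km, bearing=93.3°
Total: 29898.0 km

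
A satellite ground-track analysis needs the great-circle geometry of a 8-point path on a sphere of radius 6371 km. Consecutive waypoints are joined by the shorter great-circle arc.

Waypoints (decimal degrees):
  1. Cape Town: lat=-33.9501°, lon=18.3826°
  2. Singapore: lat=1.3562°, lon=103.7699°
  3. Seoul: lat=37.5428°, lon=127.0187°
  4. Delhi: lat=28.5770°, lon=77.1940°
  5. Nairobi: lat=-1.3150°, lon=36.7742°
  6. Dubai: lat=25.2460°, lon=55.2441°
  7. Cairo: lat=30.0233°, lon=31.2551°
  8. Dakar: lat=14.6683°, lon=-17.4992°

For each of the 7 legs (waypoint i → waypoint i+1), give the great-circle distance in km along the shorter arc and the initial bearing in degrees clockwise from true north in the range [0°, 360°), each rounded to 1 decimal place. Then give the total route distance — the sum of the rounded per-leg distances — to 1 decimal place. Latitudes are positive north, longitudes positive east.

Leg 1: dist=9666.7 km, bearing=86.3°
Leg 2: dist=4674.1 km, bearing=27.9°
Leg 3: dist=4693.6 km, bearing=272.9°
Leg 4: dist=5437.1 km, bearing=239.3°
Leg 5: dist=3560.2 km, bearing=32.7°
Leg 6: dist=2417.2 km, bearing=288.1°
Leg 7: dist=5252.9 km, bearing=262.2°
Total: 35701.8 km

Leg 1: φ1=-0.5925410, φ2=0.0236702, Δφ=0.6162112, Δλ=1.4902895 rad; a=sin²(Δφ/2)+cosφ1·cosφ2·sin²(Δλ/2)=0.4732631552; c=2·atan2(√a, √(1-a))=1.517297120; dist=6371·c=9666.700 ≈ 9666.7 km; running total=9666.7 km
Leg 1 bearing: y=sinΔλ·cosφ2=0.99648186, x=cosφ1·sinφ2-sinφ1·cosφ2·cosΔλ=0.06453269; θ=atan2(y, x)=86.2947° ≈ 86.3°
Leg 2: φ1=0.0236702, φ2=0.6552455, Δφ=0.6315753, Δλ=0.4057681 rad; a=sin²(Δφ/2)+cosφ1·cosφ2·sin²(Δλ/2)=0.1286336547; c=2·atan2(√a, √(1-a))=0.733654001; dist=6371·c=4674.110 ≈ 4674.1 km; running total=14340.8 km
Leg 2 bearing: y=sinΔλ·cosφ2=0.31297650, x=cosφ1·sinφ2-sinφ1·cosφ2·cosΔλ=0.59194076; θ=atan2(y, x)=27.8667° ≈ 27.9°
Leg 3: φ1=0.6552455, φ2=0.4987627, Δφ=-0.1564827, Δλ=-0.8696051 rad; a=sin²(Δφ/2)+cosφ1·cosφ2·sin²(Δλ/2)=0.1296584270; c=2·atan2(√a, √(1-a))=0.736709731; dist=6371·c=4693.578 ≈ 4693.6 km; running total=19034.4 km
Leg 3 bearing: y=sinΔλ·cosφ2=-0.67099092, x=cosφ1·sinφ2-sinφ1·cosφ2·cosΔλ=0.03405382; θ=atan2(y, x)=-87.0946° <0 so +360° → 272.9054° ≈ 272.9°
Leg 4: φ1=0.4987627, φ2=-0.0229511, Δφ=-0.5217138, Δλ=-0.7054586 rad; a=sin²(Δφ/2)+cosφ1·cosφ2·sin²(Δλ/2)=0.1712931474; c=2·atan2(√a, √(1-a))=0.853414966; dist=6371·c=5437.107 ≈ 5437.1 km; running total=24471.5 km
Leg 4 bearing: y=sinΔλ·cosφ2=-0.64821227, x=cosφ1·sinφ2-sinφ1·cosφ2·cosΔλ=-0.38422399; θ=atan2(y, x)=-120.6571° <0 so +360° → 239.3429° ≈ 239.3°
Leg 5: φ1=-0.0229511, φ2=0.4406258, Δφ=0.4635769, Δλ=0.3223606 rad; a=sin²(Δφ/2)+cosφ1·cosφ2·sin²(Δλ/2)=0.0760593705; c=2·atan2(√a, √(1-a))=0.558820117; dist=6371·c=3560.243 ≈ 3560.2 km; running total=28031.7 km
Leg 5 bearing: y=sinΔλ·cosφ2=0.28654663, x=cosφ1·sinφ2-sinφ1·cosφ2·cosΔλ=0.44608116; θ=atan2(y, x)=32.7152° ≈ 32.7°
Leg 6: φ1=0.4406258, φ2=0.5240054, Δφ=0.0833796, Δλ=-0.4186870 rad; a=sin²(Δφ/2)+cosφ1·cosφ2·sin²(Δλ/2)=0.0355587317; c=2·atan2(√a, √(1-a))=0.379412107; dist=6371·c=2417.235 ≈ 2417.2 km; running total=30448.9 km
Leg 6 bearing: y=sinΔλ·cosφ2=-0.35200967, x=cosφ1·sinφ2-sinφ1·cosφ2·cosΔλ=0.11517996; θ=atan2(y, x)=-71.8816° <0 so +360° → 288.1184° ≈ 288.1°
Leg 7: φ1=0.5240054, φ2=0.2560101, Δφ=-0.2679953, Δλ=-0.8509231 rad; a=sin²(Δφ/2)+cosφ1·cosφ2·sin²(Δλ/2)=0.1605383006; c=2·atan2(√a, √(1-a))=0.824501030; dist=6371·c=5252.896 ≈ 5252.9 km; running total=35701.8 km
Leg 7 bearing: y=sinΔλ·cosφ2=-0.72738371, x=cosφ1·sinφ2-sinφ1·cosφ2·cosΔλ=-0.09987968; θ=atan2(y, x)=-97.8186° <0 so +360° → 262.1814° ≈ 262.2°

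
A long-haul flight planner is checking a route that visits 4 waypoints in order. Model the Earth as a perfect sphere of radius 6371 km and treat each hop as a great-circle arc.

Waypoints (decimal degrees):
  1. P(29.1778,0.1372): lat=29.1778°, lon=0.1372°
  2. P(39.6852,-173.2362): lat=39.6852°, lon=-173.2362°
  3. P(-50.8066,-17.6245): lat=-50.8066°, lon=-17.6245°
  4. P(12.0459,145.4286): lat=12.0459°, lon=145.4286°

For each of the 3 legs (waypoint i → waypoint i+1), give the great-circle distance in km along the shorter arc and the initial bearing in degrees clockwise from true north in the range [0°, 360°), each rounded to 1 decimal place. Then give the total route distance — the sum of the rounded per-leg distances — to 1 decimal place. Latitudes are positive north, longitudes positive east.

Leg 1: φ1=0.5092487, φ2=0.6926374, Δφ=0.1833887, Δλ=-3.0259367 rad; a=sin²(Δφ/2)+cosφ1·cosφ2·sin²(Δλ/2)=0.6780551712; c=2·atan2(√a, √(1-a))=1.934898364; dist=6371·c=12327.237 ≈ 12327.2 km; running total=12327.2 km
Leg 1 bearing: y=sinΔλ·cosφ2=-0.08880645, x=cosφ1·sinφ2-sinφ1·cosφ2·cosΔλ=0.93021440; θ=atan2(y, x)=-5.4534° <0 so +360° → 354.5466° ≈ 354.5°
Leg 2: φ1=0.6926374, φ2=-0.8867425, Δφ=-1.5793799, Δλ=2.7159365 rad; a=sin²(Δφ/2)+cosφ1·cosφ2·sin²(Δλ/2)=0.9689127520; c=2·atan2(√a, √(1-a))=2.787108029; dist=6371·c=17756.665 ≈ 17756.7 km; running total=30083.9 km
Leg 2 bearing: y=sinΔλ·cosφ2=0.26093970, x=cosφ1·sinφ2-sinφ1·cosφ2·cosΔλ=-0.22889691; θ=atan2(y, x)=131.2573° ≈ 131.3°
Leg 3: φ1=-0.8867425, φ2=0.2102406, Δφ=1.0969831, Δλ=2.8458135 rad; a=sin²(Δφ/2)+cosφ1·cosφ2·sin²(Δλ/2)=0.8764650123; c=2·atan2(√a, √(1-a))=2.423299382; dist=6371·c=15438.840 ≈ 15438.8 km; running total=45522.7 km
Leg 3 bearing: y=sinΔλ·cosφ2=0.28506701, x=cosφ1·sinφ2-sinφ1·cosφ2·cosΔλ=-0.59315527; θ=atan2(y, x)=154.3313° ≈ 154.3°

Leg 1: dist=12327.2 km, bearing=354.5°
Leg 2: dist=17756.7 km, bearing=131.3°
Leg 3: dist=15438.8 km, bearing=154.3°
Total: 45522.7 km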